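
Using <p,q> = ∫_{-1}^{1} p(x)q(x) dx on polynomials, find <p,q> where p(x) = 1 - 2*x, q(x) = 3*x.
<p,q> = -4

Expand the product: p(x)·q(x) = -6*x^2 + 3*x.
∫_{-1}^{1} of each monomial x^k gives [2/(k+1) if k even, 0 if k odd]. Integrating term-by-term (or equivalently evaluating the antiderivative F(x) = -2*x^3 + 3*x^2/2 at the endpoints):
  F(1) − F(−1) = -1/2 − (7/2) = -4.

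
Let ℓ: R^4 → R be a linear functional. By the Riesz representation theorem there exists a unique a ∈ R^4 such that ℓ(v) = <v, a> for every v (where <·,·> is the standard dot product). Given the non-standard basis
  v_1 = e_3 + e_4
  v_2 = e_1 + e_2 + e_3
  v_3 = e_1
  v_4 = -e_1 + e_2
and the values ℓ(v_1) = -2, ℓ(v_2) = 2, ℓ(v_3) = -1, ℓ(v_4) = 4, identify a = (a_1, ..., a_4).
a = (-1, 3, 0, -2)

Write a = (a_1, ..., a_4) in the standard basis. For each basis vector v_i, ℓ(v_i) = <v_i, a> is a linear equation in the a_j's. Collect the n equations into a matrix system V a = ℓ, where row i of V is v_i (expressed in the standard basis). Since V is invertible (lower-triangular with 1s on the diagonal, up to permutation), solve by back-substitution:
  V =
[[0, 0, 1, 1],
 [1, 1, 1, 0],
 [1, 0, 0, 0],
 [-1, 1, 0, 0]]
  V a = (-2, 2, -1, 4)
Solving gives a = (-1, 3, 0, -2).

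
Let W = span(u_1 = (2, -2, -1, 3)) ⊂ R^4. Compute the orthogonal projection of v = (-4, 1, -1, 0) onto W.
proj_W(v) = (-1, 1, 1/2, -3/2)

Set up U = [u_1 | ... | u_1] ∈ R^(4×1). The projector onto W = col(U) is P = U (U^T U)^(-1) U^T.
Compute U^T U =
  [18],
and U^T v = (-9).
Solve U^T U · c = U^T v for the coefficients: c = (-1/2). The projection is proj_W(v) = U c.
Check: (v - proj_W(v)) · u_1 = 0  (should be 0).
Result: proj_W(v) = (-1, 1, 1/2, -3/2).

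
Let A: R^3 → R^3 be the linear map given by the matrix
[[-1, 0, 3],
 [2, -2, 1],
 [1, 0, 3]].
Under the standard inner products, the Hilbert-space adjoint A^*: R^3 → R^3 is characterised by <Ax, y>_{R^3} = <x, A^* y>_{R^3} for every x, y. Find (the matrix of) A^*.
A^* = A^T =
[[-1, 2, 1],
 [0, -2, 0],
 [3, 1, 3]]

For real matrices with standard dot products, the defining identity <Ax, y> = <x, A^* y> gives (Ax)^T y = x^T (A^*) y, i.e. x^T A^T y = x^T (A^*) y. Since this holds for all x, y, we must have A^* = A^T. Therefore
A^* =
[[-1, 2, 1],
 [0, -2, 0],
 [3, 1, 3]].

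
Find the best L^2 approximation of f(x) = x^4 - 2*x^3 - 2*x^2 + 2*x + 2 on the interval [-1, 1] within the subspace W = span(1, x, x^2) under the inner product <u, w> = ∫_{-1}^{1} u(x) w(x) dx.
g(x) = -8*x^2/7 + 4*x/5 + 67/35

The best approximation g ∈ W is the orthogonal projection of f onto W. Writing g = a_0 + a_1 x + a_2 x^2, the coefficients solve the normal equations G · a = b where
  G_{ij} = <φ_i, φ_j> and b_i = <f, φ_i>, with φ_0 = 1, φ_1 = x, φ_2 = x^2.
G =
  [2, 0, 2/3]
  [0, 2/3, 0]
  [2/3, 0, 2/5],
b = (46/15, 8/15, 86/105).
Solving gives a_0 = 67/35, a_1 = 4/5, a_2 = -8/7, so
  g(x) = -8*x^2/7 + 4*x/5 + 67/35.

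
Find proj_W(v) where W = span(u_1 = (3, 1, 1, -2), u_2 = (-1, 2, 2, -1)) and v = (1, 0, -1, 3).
proj_W(v) = (4/47, -178/141, -178/141, 122/141)

Set up U = [u_1 | ... | u_2] ∈ R^(4×2). The projector onto W = col(U) is P = U (U^T U)^(-1) U^T.
Compute U^T U =
  [15, 3]
  [3, 10],
and U^T v = (-4, -6).
Solve U^T U · c = U^T v for the coefficients: c = (-22/141, -26/47). The projection is proj_W(v) = U c.
Check: (v - proj_W(v)) · u_1 = 0  (should be 0).
Check: (v - proj_W(v)) · u_2 = 0  (should be 0).
Result: proj_W(v) = (4/47, -178/141, -178/141, 122/141).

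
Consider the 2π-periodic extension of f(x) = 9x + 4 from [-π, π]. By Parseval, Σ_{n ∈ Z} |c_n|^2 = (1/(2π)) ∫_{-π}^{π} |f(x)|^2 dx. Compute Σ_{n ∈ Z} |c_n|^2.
Σ |c_n|^2 = 27π^2 + 16

Expand and integrate term by term over [-π, π]:
  ∫ (9x)^2 dx = 81·(2π^3/3); ∫ 2·9·(4)·x dx = 0 (odd integrand); ∫ 4^2 dx = 16·2π.
So (1/(2π)) ∫_{-π}^{π} (9x + 4)^2 dx = 81π^2/3 + 16 = 27π^2 + 16.
Parseval ⇒ Σ |c_n|^2 = 27π^2 + 16.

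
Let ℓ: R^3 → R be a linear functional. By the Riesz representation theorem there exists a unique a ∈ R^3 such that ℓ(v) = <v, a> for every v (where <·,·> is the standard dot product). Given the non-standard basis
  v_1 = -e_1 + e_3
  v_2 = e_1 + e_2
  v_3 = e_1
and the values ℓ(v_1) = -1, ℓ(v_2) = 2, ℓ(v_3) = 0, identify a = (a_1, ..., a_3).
a = (0, 2, -1)

Write a = (a_1, ..., a_3) in the standard basis. For each basis vector v_i, ℓ(v_i) = <v_i, a> is a linear equation in the a_j's. Collect the n equations into a matrix system V a = ℓ, where row i of V is v_i (expressed in the standard basis). Since V is invertible (lower-triangular with 1s on the diagonal, up to permutation), solve by back-substitution:
  V =
[[-1, 0, 1],
 [1, 1, 0],
 [1, 0, 0]]
  V a = (-1, 2, 0)
Solving gives a = (0, 2, -1).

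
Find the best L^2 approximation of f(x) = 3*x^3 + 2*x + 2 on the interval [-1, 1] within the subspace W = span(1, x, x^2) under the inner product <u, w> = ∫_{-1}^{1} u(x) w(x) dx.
g(x) = 19*x/5 + 2

The best approximation g ∈ W is the orthogonal projection of f onto W. Writing g = a_0 + a_1 x + a_2 x^2, the coefficients solve the normal equations G · a = b where
  G_{ij} = <φ_i, φ_j> and b_i = <f, φ_i>, with φ_0 = 1, φ_1 = x, φ_2 = x^2.
G =
  [2, 0, 2/3]
  [0, 2/3, 0]
  [2/3, 0, 2/5],
b = (4, 38/15, 4/3).
Solving gives a_0 = 2, a_1 = 19/5, a_2 = 0, so
  g(x) = 19*x/5 + 2.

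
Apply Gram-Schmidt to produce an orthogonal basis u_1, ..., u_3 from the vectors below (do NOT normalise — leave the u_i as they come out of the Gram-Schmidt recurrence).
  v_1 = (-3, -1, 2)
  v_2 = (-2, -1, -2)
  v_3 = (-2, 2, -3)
Orthogonal basis:
  u_1 = (-3, -1, 2)
  u_2 = (-19/14, -11/14, -17/7)
  u_3 = (-124/117, 310/117, -31/117)

Apply the Gram-Schmidt recurrence
  u_1 = v_1
  u_i = v_i − Σ_{j<i} ((v_i · u_j) / (u_j · u_j)) · u_j.

Step by step this gives:
  u_1 = (-3, -1, 2)
  u_2 = (-19/14, -11/14, -17/7)
  u_3 = (-124/117, 310/117, -31/117)

Orthogonality check:
  u_2 · u_1 = 0 (should be 0)
  u_3 · u_1 = 0 (should be 0)
  u_3 · u_2 = 0 (should be 0)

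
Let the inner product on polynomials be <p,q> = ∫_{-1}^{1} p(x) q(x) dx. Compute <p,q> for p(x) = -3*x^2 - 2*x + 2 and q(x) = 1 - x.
<p,q> = 10/3

Expand the product: p(x)·q(x) = 3*x^3 - x^2 - 4*x + 2.
∫_{-1}^{1} of each monomial x^k gives [2/(k+1) if k even, 0 if k odd]. Integrating term-by-term (or equivalently evaluating the antiderivative F(x) = 3*x^4/4 - x^3/3 - 2*x^2 + 2*x at the endpoints):
  F(1) − F(−1) = 5/12 − (-35/12) = 10/3.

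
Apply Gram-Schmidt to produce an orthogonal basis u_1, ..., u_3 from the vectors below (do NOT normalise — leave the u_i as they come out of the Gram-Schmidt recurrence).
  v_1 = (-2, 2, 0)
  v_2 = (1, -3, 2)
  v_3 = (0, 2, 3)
Orthogonal basis:
  u_1 = (-2, 2, 0)
  u_2 = (-1, -1, 2)
  u_3 = (5/3, 5/3, 5/3)

Apply the Gram-Schmidt recurrence
  u_1 = v_1
  u_i = v_i − Σ_{j<i} ((v_i · u_j) / (u_j · u_j)) · u_j.

Step by step this gives:
  u_1 = (-2, 2, 0)
  u_2 = (-1, -1, 2)
  u_3 = (5/3, 5/3, 5/3)

Orthogonality check:
  u_2 · u_1 = 0 (should be 0)
  u_3 · u_1 = 0 (should be 0)
  u_3 · u_2 = 0 (should be 0)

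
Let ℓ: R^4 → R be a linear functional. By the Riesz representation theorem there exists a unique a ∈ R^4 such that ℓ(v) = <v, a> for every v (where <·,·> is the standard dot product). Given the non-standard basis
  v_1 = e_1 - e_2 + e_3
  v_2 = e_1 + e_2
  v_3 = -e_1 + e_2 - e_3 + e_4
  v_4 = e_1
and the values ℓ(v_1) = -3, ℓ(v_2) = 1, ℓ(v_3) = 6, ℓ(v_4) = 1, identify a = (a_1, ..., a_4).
a = (1, 0, -4, 3)

Write a = (a_1, ..., a_4) in the standard basis. For each basis vector v_i, ℓ(v_i) = <v_i, a> is a linear equation in the a_j's. Collect the n equations into a matrix system V a = ℓ, where row i of V is v_i (expressed in the standard basis). Since V is invertible (lower-triangular with 1s on the diagonal, up to permutation), solve by back-substitution:
  V =
[[1, -1, 1, 0],
 [1, 1, 0, 0],
 [-1, 1, -1, 1],
 [1, 0, 0, 0]]
  V a = (-3, 1, 6, 1)
Solving gives a = (1, 0, -4, 3).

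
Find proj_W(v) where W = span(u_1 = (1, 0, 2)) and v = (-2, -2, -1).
proj_W(v) = (-4/5, 0, -8/5)

Set up U = [u_1 | ... | u_1] ∈ R^(3×1). The projector onto W = col(U) is P = U (U^T U)^(-1) U^T.
Compute U^T U =
  [5],
and U^T v = (-4).
Solve U^T U · c = U^T v for the coefficients: c = (-4/5). The projection is proj_W(v) = U c.
Check: (v - proj_W(v)) · u_1 = 0  (should be 0).
Result: proj_W(v) = (-4/5, 0, -8/5).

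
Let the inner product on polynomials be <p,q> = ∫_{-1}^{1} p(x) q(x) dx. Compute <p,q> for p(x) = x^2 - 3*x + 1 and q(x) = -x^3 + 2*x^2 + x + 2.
<p,q> = 20/3

Expand the product: p(x)·q(x) = -x^5 + 5*x^4 - 6*x^3 + x^2 - 5*x + 2.
∫_{-1}^{1} of each monomial x^k gives [2/(k+1) if k even, 0 if k odd]. Integrating term-by-term (or equivalently evaluating the antiderivative F(x) = -x^6/6 + x^5 - 3*x^4/2 + x^3/3 - 5*x^2/2 + 2*x at the endpoints):
  F(1) − F(−1) = -5/6 − (-15/2) = 20/3.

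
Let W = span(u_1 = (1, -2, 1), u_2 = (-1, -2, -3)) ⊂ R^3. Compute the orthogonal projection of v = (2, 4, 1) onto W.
proj_W(v) = (2/21, 74/21, 41/21)

Set up U = [u_1 | ... | u_2] ∈ R^(3×2). The projector onto W = col(U) is P = U (U^T U)^(-1) U^T.
Compute U^T U =
  [6, 0]
  [0, 14],
and U^T v = (-5, -13).
Solve U^T U · c = U^T v for the coefficients: c = (-5/6, -13/14). The projection is proj_W(v) = U c.
Check: (v - proj_W(v)) · u_1 = 0  (should be 0).
Check: (v - proj_W(v)) · u_2 = 0  (should be 0).
Result: proj_W(v) = (2/21, 74/21, 41/21).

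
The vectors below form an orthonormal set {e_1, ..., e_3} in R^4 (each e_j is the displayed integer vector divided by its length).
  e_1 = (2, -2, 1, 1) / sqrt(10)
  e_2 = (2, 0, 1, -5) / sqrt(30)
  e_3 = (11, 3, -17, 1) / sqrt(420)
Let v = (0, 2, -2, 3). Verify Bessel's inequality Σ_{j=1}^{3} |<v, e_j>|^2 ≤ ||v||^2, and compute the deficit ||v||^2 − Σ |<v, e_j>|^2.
Σ |<v, e_j>|^2 = 2091/140; ||v||^2 = 17; deficit = 289/140

Write each e_j = u_j / sqrt(<u_j, u_j>) where u_j is the displayed integer vector. Then <v, e_j> = <v, u_j> / sqrt(<u_j, u_j>), so |<v, e_j>|^2 = <v, u_j>^2 / <u_j, u_j>.
Coefficients: <v, e_1> = -3/sqrt(10), <v, e_2> = -17/sqrt(30), <v, e_3> = 43/sqrt(420).
Square and sum: Σ |<v, e_j>|^2 = 2091/140.
Compute ||v||^2 = v·v = 17.
Deficit = 17 − 2091/140 = 289/140 ≥ 0, confirming Bessel's inequality. (The deficit equals ||v − Σ <v,e_j> e_j||^2, the squared distance from v to span{e_j}.)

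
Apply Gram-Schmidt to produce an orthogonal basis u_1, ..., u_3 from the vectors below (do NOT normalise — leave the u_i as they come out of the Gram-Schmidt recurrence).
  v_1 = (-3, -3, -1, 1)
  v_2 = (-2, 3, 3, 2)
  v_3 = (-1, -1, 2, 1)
Orthogonal basis:
  u_1 = (-3, -3, -1, 1)
  u_2 = (-13/5, 12/5, 14/5, 11/5)
  u_3 = (145/252, -85/84, 49/36, 13/252)

Apply the Gram-Schmidt recurrence
  u_1 = v_1
  u_i = v_i − Σ_{j<i} ((v_i · u_j) / (u_j · u_j)) · u_j.

Step by step this gives:
  u_1 = (-3, -3, -1, 1)
  u_2 = (-13/5, 12/5, 14/5, 11/5)
  u_3 = (145/252, -85/84, 49/36, 13/252)

Orthogonality check:
  u_2 · u_1 = 0 (should be 0)
  u_3 · u_1 = 0 (should be 0)
  u_3 · u_2 = 0 (should be 0)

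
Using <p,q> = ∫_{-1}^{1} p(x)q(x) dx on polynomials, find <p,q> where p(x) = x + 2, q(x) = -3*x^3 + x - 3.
<p,q> = -188/15

Expand the product: p(x)·q(x) = -3*x^4 - 6*x^3 + x^2 - x - 6.
∫_{-1}^{1} of each monomial x^k gives [2/(k+1) if k even, 0 if k odd]. Integrating term-by-term (or equivalently evaluating the antiderivative F(x) = -3*x^5/5 - 3*x^4/2 + x^3/3 - x^2/2 - 6*x at the endpoints):
  F(1) − F(−1) = -124/15 − (64/15) = -188/15.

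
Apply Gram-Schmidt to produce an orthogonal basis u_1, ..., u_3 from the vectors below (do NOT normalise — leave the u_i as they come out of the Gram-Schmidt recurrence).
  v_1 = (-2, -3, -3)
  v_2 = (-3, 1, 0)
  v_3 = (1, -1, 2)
Orthogonal basis:
  u_1 = (-2, -3, -3)
  u_2 = (-30/11, 31/22, 9/22)
  u_3 = (-84/211, -252/211, 308/211)

Apply the Gram-Schmidt recurrence
  u_1 = v_1
  u_i = v_i − Σ_{j<i} ((v_i · u_j) / (u_j · u_j)) · u_j.

Step by step this gives:
  u_1 = (-2, -3, -3)
  u_2 = (-30/11, 31/22, 9/22)
  u_3 = (-84/211, -252/211, 308/211)

Orthogonality check:
  u_2 · u_1 = 0 (should be 0)
  u_3 · u_1 = 0 (should be 0)
  u_3 · u_2 = 0 (should be 0)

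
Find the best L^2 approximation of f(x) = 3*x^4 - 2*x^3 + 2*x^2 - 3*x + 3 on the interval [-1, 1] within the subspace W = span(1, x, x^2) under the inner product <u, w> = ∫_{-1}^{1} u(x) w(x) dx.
g(x) = 32*x^2/7 - 21*x/5 + 96/35

The best approximation g ∈ W is the orthogonal projection of f onto W. Writing g = a_0 + a_1 x + a_2 x^2, the coefficients solve the normal equations G · a = b where
  G_{ij} = <φ_i, φ_j> and b_i = <f, φ_i>, with φ_0 = 1, φ_1 = x, φ_2 = x^2.
G =
  [2, 0, 2/3]
  [0, 2/3, 0]
  [2/3, 0, 2/5],
b = (128/15, -14/5, 128/35).
Solving gives a_0 = 96/35, a_1 = -21/5, a_2 = 32/7, so
  g(x) = 32*x^2/7 - 21*x/5 + 96/35.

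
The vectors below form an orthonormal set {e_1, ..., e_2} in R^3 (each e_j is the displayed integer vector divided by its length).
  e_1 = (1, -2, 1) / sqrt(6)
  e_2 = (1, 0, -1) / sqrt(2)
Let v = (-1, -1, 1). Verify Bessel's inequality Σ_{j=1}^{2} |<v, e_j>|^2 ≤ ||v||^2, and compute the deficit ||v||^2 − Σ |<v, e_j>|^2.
Σ |<v, e_j>|^2 = 8/3; ||v||^2 = 3; deficit = 1/3

Write each e_j = u_j / sqrt(<u_j, u_j>) where u_j is the displayed integer vector. Then <v, e_j> = <v, u_j> / sqrt(<u_j, u_j>), so |<v, e_j>|^2 = <v, u_j>^2 / <u_j, u_j>.
Coefficients: <v, e_1> = 2/sqrt(6), <v, e_2> = -2/sqrt(2).
Square and sum: Σ |<v, e_j>|^2 = 8/3.
Compute ||v||^2 = v·v = 3.
Deficit = 3 − 8/3 = 1/3 ≥ 0, confirming Bessel's inequality. (The deficit equals ||v − Σ <v,e_j> e_j||^2, the squared distance from v to span{e_j}.)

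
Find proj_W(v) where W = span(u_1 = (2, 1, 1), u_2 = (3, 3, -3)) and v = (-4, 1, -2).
proj_W(v) = (-19/7, -13/14, -37/14)

Set up U = [u_1 | ... | u_2] ∈ R^(3×2). The projector onto W = col(U) is P = U (U^T U)^(-1) U^T.
Compute U^T U =
  [6, 6]
  [6, 27],
and U^T v = (-9, -3).
Solve U^T U · c = U^T v for the coefficients: c = (-25/14, 2/7). The projection is proj_W(v) = U c.
Check: (v - proj_W(v)) · u_1 = 0  (should be 0).
Check: (v - proj_W(v)) · u_2 = 0  (should be 0).
Result: proj_W(v) = (-19/7, -13/14, -37/14).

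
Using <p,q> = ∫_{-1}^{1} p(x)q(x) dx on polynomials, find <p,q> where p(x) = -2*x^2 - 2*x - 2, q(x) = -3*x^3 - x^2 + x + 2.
<p,q> = -112/15

Expand the product: p(x)·q(x) = 6*x^5 + 8*x^4 + 6*x^3 - 4*x^2 - 6*x - 4.
∫_{-1}^{1} of each monomial x^k gives [2/(k+1) if k even, 0 if k odd]. Integrating term-by-term (or equivalently evaluating the antiderivative F(x) = x^6 + 8*x^5/5 + 3*x^4/2 - 4*x^3/3 - 3*x^2 - 4*x at the endpoints):
  F(1) − F(−1) = -127/30 − (97/30) = -112/15.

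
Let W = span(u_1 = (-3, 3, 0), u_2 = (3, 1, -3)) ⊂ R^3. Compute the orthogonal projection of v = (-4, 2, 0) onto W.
proj_W(v) = (-59/17, 43/17, 12/17)

Set up U = [u_1 | ... | u_2] ∈ R^(3×2). The projector onto W = col(U) is P = U (U^T U)^(-1) U^T.
Compute U^T U =
  [18, -6]
  [-6, 19],
and U^T v = (18, -10).
Solve U^T U · c = U^T v for the coefficients: c = (47/51, -4/17). The projection is proj_W(v) = U c.
Check: (v - proj_W(v)) · u_1 = 0  (should be 0).
Check: (v - proj_W(v)) · u_2 = 0  (should be 0).
Result: proj_W(v) = (-59/17, 43/17, 12/17).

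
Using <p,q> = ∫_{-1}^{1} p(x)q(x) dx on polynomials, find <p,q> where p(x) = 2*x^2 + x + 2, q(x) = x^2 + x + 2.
<p,q> = 202/15

Expand the product: p(x)·q(x) = 2*x^4 + 3*x^3 + 7*x^2 + 4*x + 4.
∫_{-1}^{1} of each monomial x^k gives [2/(k+1) if k even, 0 if k odd]. Integrating term-by-term (or equivalently evaluating the antiderivative F(x) = 2*x^5/5 + 3*x^4/4 + 7*x^3/3 + 2*x^2 + 4*x at the endpoints):
  F(1) − F(−1) = 569/60 − (-239/60) = 202/15.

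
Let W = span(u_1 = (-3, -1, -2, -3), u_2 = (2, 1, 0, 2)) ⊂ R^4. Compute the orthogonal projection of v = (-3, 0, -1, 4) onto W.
proj_W(v) = (15/38, 8/19, -17/19, 15/38)

Set up U = [u_1 | ... | u_2] ∈ R^(4×2). The projector onto W = col(U) is P = U (U^T U)^(-1) U^T.
Compute U^T U =
  [23, -13]
  [-13, 9],
and U^T v = (-1, 2).
Solve U^T U · c = U^T v for the coefficients: c = (17/38, 33/38). The projection is proj_W(v) = U c.
Check: (v - proj_W(v)) · u_1 = 0  (should be 0).
Check: (v - proj_W(v)) · u_2 = 0  (should be 0).
Result: proj_W(v) = (15/38, 8/19, -17/19, 15/38).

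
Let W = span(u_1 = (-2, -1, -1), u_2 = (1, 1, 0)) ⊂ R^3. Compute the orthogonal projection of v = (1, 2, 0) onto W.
proj_W(v) = (4/3, 5/3, -1/3)

Set up U = [u_1 | ... | u_2] ∈ R^(3×2). The projector onto W = col(U) is P = U (U^T U)^(-1) U^T.
Compute U^T U =
  [6, -3]
  [-3, 2],
and U^T v = (-4, 3).
Solve U^T U · c = U^T v for the coefficients: c = (1/3, 2). The projection is proj_W(v) = U c.
Check: (v - proj_W(v)) · u_1 = 0  (should be 0).
Check: (v - proj_W(v)) · u_2 = 0  (should be 0).
Result: proj_W(v) = (4/3, 5/3, -1/3).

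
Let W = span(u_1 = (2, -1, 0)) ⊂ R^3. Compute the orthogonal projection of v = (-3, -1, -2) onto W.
proj_W(v) = (-2, 1, 0)

Set up U = [u_1 | ... | u_1] ∈ R^(3×1). The projector onto W = col(U) is P = U (U^T U)^(-1) U^T.
Compute U^T U =
  [5],
and U^T v = (-5).
Solve U^T U · c = U^T v for the coefficients: c = (-1). The projection is proj_W(v) = U c.
Check: (v - proj_W(v)) · u_1 = 0  (should be 0).
Result: proj_W(v) = (-2, 1, 0).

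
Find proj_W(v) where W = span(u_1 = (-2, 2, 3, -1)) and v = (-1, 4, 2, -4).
proj_W(v) = (-20/9, 20/9, 10/3, -10/9)

Set up U = [u_1 | ... | u_1] ∈ R^(4×1). The projector onto W = col(U) is P = U (U^T U)^(-1) U^T.
Compute U^T U =
  [18],
and U^T v = (20).
Solve U^T U · c = U^T v for the coefficients: c = (10/9). The projection is proj_W(v) = U c.
Check: (v - proj_W(v)) · u_1 = 0  (should be 0).
Result: proj_W(v) = (-20/9, 20/9, 10/3, -10/9).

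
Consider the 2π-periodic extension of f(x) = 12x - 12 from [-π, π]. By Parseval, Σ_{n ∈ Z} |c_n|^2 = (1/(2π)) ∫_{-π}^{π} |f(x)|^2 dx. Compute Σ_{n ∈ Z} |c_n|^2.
Σ |c_n|^2 = 48π^2 + 144

Expand and integrate term by term over [-π, π]:
  ∫ (12x)^2 dx = 144·(2π^3/3); ∫ 2·12·(-12)·x dx = 0 (odd integrand); ∫ (-12)^2 dx = 144·2π.
So (1/(2π)) ∫_{-π}^{π} (12x - 12)^2 dx = 144π^2/3 + 144 = 48π^2 + 144.
Parseval ⇒ Σ |c_n|^2 = 48π^2 + 144.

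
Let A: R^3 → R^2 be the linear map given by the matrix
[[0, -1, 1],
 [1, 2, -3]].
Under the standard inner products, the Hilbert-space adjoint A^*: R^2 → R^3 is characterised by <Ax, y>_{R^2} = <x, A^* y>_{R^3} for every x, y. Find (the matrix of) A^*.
A^* = A^T =
[[0, 1],
 [-1, 2],
 [1, -3]]

For real matrices with standard dot products, the defining identity <Ax, y> = <x, A^* y> gives (Ax)^T y = x^T (A^*) y, i.e. x^T A^T y = x^T (A^*) y. Since this holds for all x, y, we must have A^* = A^T. Therefore
A^* =
[[0, 1],
 [-1, 2],
 [1, -3]].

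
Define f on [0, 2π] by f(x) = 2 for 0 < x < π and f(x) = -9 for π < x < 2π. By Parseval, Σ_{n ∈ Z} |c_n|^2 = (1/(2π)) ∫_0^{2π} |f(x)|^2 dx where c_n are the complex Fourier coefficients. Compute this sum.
Σ |c_n|^2 = 85/2

Parseval equates the L^2 energy of f (normalised by 1/(2π)) with the ℓ^2 sum of its Fourier coefficients: (1/(2π)) ∫_0^{2π} |f|^2 = Σ |c_n|^2.
Compute the left side: (1/(2π)) [∫_0^π 2^2 dx + ∫_π^{2π} (-9)^2 dx] = (1/(2π)) · (4π + 81π) = (4 + 81)/2 = 85/2.
So Σ_{n ∈ Z} |c_n|^2 = 85/2.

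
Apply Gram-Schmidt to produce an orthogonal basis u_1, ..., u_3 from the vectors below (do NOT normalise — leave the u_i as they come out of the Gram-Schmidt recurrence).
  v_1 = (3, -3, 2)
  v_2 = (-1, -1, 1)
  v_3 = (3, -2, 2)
Orthogonal basis:
  u_1 = (3, -3, 2)
  u_2 = (-14/11, -8/11, 9/11)
  u_3 = (5/62, 25/62, 15/31)

Apply the Gram-Schmidt recurrence
  u_1 = v_1
  u_i = v_i − Σ_{j<i} ((v_i · u_j) / (u_j · u_j)) · u_j.

Step by step this gives:
  u_1 = (3, -3, 2)
  u_2 = (-14/11, -8/11, 9/11)
  u_3 = (5/62, 25/62, 15/31)

Orthogonality check:
  u_2 · u_1 = 0 (should be 0)
  u_3 · u_1 = 0 (should be 0)
  u_3 · u_2 = 0 (should be 0)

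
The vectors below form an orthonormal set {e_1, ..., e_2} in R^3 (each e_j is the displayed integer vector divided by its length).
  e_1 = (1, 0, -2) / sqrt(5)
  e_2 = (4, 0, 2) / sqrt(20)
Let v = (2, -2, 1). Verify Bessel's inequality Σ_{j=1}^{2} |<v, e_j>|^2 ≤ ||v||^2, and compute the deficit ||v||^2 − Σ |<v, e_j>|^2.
Σ |<v, e_j>|^2 = 5; ||v||^2 = 9; deficit = 4

Write each e_j = u_j / sqrt(<u_j, u_j>) where u_j is the displayed integer vector. Then <v, e_j> = <v, u_j> / sqrt(<u_j, u_j>), so |<v, e_j>|^2 = <v, u_j>^2 / <u_j, u_j>.
Coefficients: <v, e_1> = 0/sqrt(5), <v, e_2> = 10/sqrt(20).
Square and sum: Σ |<v, e_j>|^2 = 5.
Compute ||v||^2 = v·v = 9.
Deficit = 9 − 5 = 4 ≥ 0, confirming Bessel's inequality. (The deficit equals ||v − Σ <v,e_j> e_j||^2, the squared distance from v to span{e_j}.)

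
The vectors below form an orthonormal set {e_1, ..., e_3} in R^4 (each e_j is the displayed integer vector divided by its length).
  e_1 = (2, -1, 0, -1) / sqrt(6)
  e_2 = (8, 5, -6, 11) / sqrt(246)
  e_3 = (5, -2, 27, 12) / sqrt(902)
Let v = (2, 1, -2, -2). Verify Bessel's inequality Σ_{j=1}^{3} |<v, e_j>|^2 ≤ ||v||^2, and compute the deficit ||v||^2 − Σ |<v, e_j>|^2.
Σ |<v, e_j>|^2 = 111/11; ||v||^2 = 13; deficit = 32/11

Write each e_j = u_j / sqrt(<u_j, u_j>) where u_j is the displayed integer vector. Then <v, e_j> = <v, u_j> / sqrt(<u_j, u_j>), so |<v, e_j>|^2 = <v, u_j>^2 / <u_j, u_j>.
Coefficients: <v, e_1> = 5/sqrt(6), <v, e_2> = 11/sqrt(246), <v, e_3> = -70/sqrt(902).
Square and sum: Σ |<v, e_j>|^2 = 111/11.
Compute ||v||^2 = v·v = 13.
Deficit = 13 − 111/11 = 32/11 ≥ 0, confirming Bessel's inequality. (The deficit equals ||v − Σ <v,e_j> e_j||^2, the squared distance from v to span{e_j}.)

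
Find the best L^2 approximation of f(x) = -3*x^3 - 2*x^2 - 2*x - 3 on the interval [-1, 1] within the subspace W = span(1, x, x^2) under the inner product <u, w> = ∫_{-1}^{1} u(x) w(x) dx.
g(x) = -2*x^2 - 19*x/5 - 3

The best approximation g ∈ W is the orthogonal projection of f onto W. Writing g = a_0 + a_1 x + a_2 x^2, the coefficients solve the normal equations G · a = b where
  G_{ij} = <φ_i, φ_j> and b_i = <f, φ_i>, with φ_0 = 1, φ_1 = x, φ_2 = x^2.
G =
  [2, 0, 2/3]
  [0, 2/3, 0]
  [2/3, 0, 2/5],
b = (-22/3, -38/15, -14/5).
Solving gives a_0 = -3, a_1 = -19/5, a_2 = -2, so
  g(x) = -2*x^2 - 19*x/5 - 3.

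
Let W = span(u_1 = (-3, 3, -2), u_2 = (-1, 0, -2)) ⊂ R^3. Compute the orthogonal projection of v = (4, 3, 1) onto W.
proj_W(v) = (46/61, 51/61, 160/61)

Set up U = [u_1 | ... | u_2] ∈ R^(3×2). The projector onto W = col(U) is P = U (U^T U)^(-1) U^T.
Compute U^T U =
  [22, 7]
  [7, 5],
and U^T v = (-5, -6).
Solve U^T U · c = U^T v for the coefficients: c = (17/61, -97/61). The projection is proj_W(v) = U c.
Check: (v - proj_W(v)) · u_1 = 0  (should be 0).
Check: (v - proj_W(v)) · u_2 = 0  (should be 0).
Result: proj_W(v) = (46/61, 51/61, 160/61).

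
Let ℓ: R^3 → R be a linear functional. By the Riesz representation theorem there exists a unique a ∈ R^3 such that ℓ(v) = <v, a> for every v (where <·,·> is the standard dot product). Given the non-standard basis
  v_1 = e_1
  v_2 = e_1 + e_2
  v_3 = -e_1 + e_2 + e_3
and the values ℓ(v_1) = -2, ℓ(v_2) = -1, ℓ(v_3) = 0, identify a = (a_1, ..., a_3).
a = (-2, 1, -3)

Write a = (a_1, ..., a_3) in the standard basis. For each basis vector v_i, ℓ(v_i) = <v_i, a> is a linear equation in the a_j's. Collect the n equations into a matrix system V a = ℓ, where row i of V is v_i (expressed in the standard basis). Since V is invertible (lower-triangular with 1s on the diagonal, up to permutation), solve by back-substitution:
  V =
[[1, 0, 0],
 [1, 1, 0],
 [-1, 1, 1]]
  V a = (-2, -1, 0)
Solving gives a = (-2, 1, -3).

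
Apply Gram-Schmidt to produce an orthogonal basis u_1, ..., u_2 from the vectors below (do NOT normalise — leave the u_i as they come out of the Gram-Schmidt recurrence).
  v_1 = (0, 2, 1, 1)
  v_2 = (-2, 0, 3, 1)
Orthogonal basis:
  u_1 = (0, 2, 1, 1)
  u_2 = (-2, -4/3, 7/3, 1/3)

Apply the Gram-Schmidt recurrence
  u_1 = v_1
  u_i = v_i − Σ_{j<i} ((v_i · u_j) / (u_j · u_j)) · u_j.

Step by step this gives:
  u_1 = (0, 2, 1, 1)
  u_2 = (-2, -4/3, 7/3, 1/3)

Orthogonality check:
  u_2 · u_1 = 0 (should be 0)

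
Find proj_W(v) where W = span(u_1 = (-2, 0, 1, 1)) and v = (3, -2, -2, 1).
proj_W(v) = (7/3, 0, -7/6, -7/6)

Set up U = [u_1 | ... | u_1] ∈ R^(4×1). The projector onto W = col(U) is P = U (U^T U)^(-1) U^T.
Compute U^T U =
  [6],
and U^T v = (-7).
Solve U^T U · c = U^T v for the coefficients: c = (-7/6). The projection is proj_W(v) = U c.
Check: (v - proj_W(v)) · u_1 = 0  (should be 0).
Result: proj_W(v) = (7/3, 0, -7/6, -7/6).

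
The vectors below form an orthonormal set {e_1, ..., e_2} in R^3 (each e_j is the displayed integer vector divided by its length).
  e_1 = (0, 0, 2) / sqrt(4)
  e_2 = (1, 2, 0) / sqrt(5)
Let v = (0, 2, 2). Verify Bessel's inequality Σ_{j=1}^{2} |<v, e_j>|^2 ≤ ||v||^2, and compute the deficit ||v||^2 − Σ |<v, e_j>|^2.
Σ |<v, e_j>|^2 = 36/5; ||v||^2 = 8; deficit = 4/5

Write each e_j = u_j / sqrt(<u_j, u_j>) where u_j is the displayed integer vector. Then <v, e_j> = <v, u_j> / sqrt(<u_j, u_j>), so |<v, e_j>|^2 = <v, u_j>^2 / <u_j, u_j>.
Coefficients: <v, e_1> = 4/sqrt(4), <v, e_2> = 4/sqrt(5).
Square and sum: Σ |<v, e_j>|^2 = 36/5.
Compute ||v||^2 = v·v = 8.
Deficit = 8 − 36/5 = 4/5 ≥ 0, confirming Bessel's inequality. (The deficit equals ||v − Σ <v,e_j> e_j||^2, the squared distance from v to span{e_j}.)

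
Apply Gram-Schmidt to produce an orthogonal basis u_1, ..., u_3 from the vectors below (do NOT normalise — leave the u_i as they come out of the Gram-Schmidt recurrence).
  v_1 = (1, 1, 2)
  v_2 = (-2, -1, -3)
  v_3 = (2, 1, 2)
Orthogonal basis:
  u_1 = (1, 1, 2)
  u_2 = (-1/2, 1/2, 0)
  u_3 = (1/3, 1/3, -1/3)

Apply the Gram-Schmidt recurrence
  u_1 = v_1
  u_i = v_i − Σ_{j<i} ((v_i · u_j) / (u_j · u_j)) · u_j.

Step by step this gives:
  u_1 = (1, 1, 2)
  u_2 = (-1/2, 1/2, 0)
  u_3 = (1/3, 1/3, -1/3)

Orthogonality check:
  u_2 · u_1 = 0 (should be 0)
  u_3 · u_1 = 0 (should be 0)
  u_3 · u_2 = 0 (should be 0)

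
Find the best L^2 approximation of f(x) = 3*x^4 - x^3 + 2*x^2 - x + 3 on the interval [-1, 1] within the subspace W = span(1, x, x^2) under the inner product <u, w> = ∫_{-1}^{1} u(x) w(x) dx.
g(x) = 32*x^2/7 - 8*x/5 + 96/35

The best approximation g ∈ W is the orthogonal projection of f onto W. Writing g = a_0 + a_1 x + a_2 x^2, the coefficients solve the normal equations G · a = b where
  G_{ij} = <φ_i, φ_j> and b_i = <f, φ_i>, with φ_0 = 1, φ_1 = x, φ_2 = x^2.
G =
  [2, 0, 2/3]
  [0, 2/3, 0]
  [2/3, 0, 2/5],
b = (128/15, -16/15, 128/35).
Solving gives a_0 = 96/35, a_1 = -8/5, a_2 = 32/7, so
  g(x) = 32*x^2/7 - 8*x/5 + 96/35.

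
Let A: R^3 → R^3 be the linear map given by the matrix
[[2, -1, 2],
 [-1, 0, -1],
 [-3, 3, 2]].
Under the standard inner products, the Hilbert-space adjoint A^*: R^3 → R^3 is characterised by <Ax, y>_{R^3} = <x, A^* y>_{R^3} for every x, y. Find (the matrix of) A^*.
A^* = A^T =
[[2, -1, -3],
 [-1, 0, 3],
 [2, -1, 2]]

For real matrices with standard dot products, the defining identity <Ax, y> = <x, A^* y> gives (Ax)^T y = x^T (A^*) y, i.e. x^T A^T y = x^T (A^*) y. Since this holds for all x, y, we must have A^* = A^T. Therefore
A^* =
[[2, -1, -3],
 [-1, 0, 3],
 [2, -1, 2]].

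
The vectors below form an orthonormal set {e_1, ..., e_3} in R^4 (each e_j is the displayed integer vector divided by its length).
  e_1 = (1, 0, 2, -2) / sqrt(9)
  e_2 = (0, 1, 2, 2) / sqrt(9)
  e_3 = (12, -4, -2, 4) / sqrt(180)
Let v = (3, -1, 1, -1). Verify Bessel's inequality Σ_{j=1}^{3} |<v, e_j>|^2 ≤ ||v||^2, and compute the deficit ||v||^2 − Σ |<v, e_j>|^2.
Σ |<v, e_j>|^2 = 539/45; ||v||^2 = 12; deficit = 1/45

Write each e_j = u_j / sqrt(<u_j, u_j>) where u_j is the displayed integer vector. Then <v, e_j> = <v, u_j> / sqrt(<u_j, u_j>), so |<v, e_j>|^2 = <v, u_j>^2 / <u_j, u_j>.
Coefficients: <v, e_1> = 7/sqrt(9), <v, e_2> = -1/sqrt(9), <v, e_3> = 34/sqrt(180).
Square and sum: Σ |<v, e_j>|^2 = 539/45.
Compute ||v||^2 = v·v = 12.
Deficit = 12 − 539/45 = 1/45 ≥ 0, confirming Bessel's inequality. (The deficit equals ||v − Σ <v,e_j> e_j||^2, the squared distance from v to span{e_j}.)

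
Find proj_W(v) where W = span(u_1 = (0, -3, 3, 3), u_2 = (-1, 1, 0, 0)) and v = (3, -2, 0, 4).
proj_W(v) = (9/5, -16/5, 7/5, 7/5)

Set up U = [u_1 | ... | u_2] ∈ R^(4×2). The projector onto W = col(U) is P = U (U^T U)^(-1) U^T.
Compute U^T U =
  [27, -3]
  [-3, 2],
and U^T v = (18, -5).
Solve U^T U · c = U^T v for the coefficients: c = (7/15, -9/5). The projection is proj_W(v) = U c.
Check: (v - proj_W(v)) · u_1 = 0  (should be 0).
Check: (v - proj_W(v)) · u_2 = 0  (should be 0).
Result: proj_W(v) = (9/5, -16/5, 7/5, 7/5).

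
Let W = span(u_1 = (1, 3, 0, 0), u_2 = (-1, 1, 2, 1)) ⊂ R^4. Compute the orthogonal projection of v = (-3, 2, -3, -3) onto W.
proj_W(v) = (25/22, 41/66, -46/33, -23/33)

Set up U = [u_1 | ... | u_2] ∈ R^(4×2). The projector onto W = col(U) is P = U (U^T U)^(-1) U^T.
Compute U^T U =
  [10, 2]
  [2, 7],
and U^T v = (3, -4).
Solve U^T U · c = U^T v for the coefficients: c = (29/66, -23/33). The projection is proj_W(v) = U c.
Check: (v - proj_W(v)) · u_1 = 0  (should be 0).
Check: (v - proj_W(v)) · u_2 = 0  (should be 0).
Result: proj_W(v) = (25/22, 41/66, -46/33, -23/33).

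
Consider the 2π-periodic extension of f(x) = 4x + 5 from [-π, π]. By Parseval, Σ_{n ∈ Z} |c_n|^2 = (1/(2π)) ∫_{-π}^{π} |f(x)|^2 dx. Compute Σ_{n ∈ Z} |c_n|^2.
Σ |c_n|^2 = 16π^2/3 + 25

Expand and integrate term by term over [-π, π]:
  ∫ (4x)^2 dx = 16·(2π^3/3); ∫ 2·4·(5)·x dx = 0 (odd integrand); ∫ 5^2 dx = 25·2π.
So (1/(2π)) ∫_{-π}^{π} (4x + 5)^2 dx = 16π^2/3 + 25 = 16π^2/3 + 25.
Parseval ⇒ Σ |c_n|^2 = 16π^2/3 + 25.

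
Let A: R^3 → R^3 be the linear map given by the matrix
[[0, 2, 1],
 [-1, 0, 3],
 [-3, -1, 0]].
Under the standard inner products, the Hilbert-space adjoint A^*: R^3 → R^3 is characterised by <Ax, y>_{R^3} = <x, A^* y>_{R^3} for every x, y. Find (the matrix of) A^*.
A^* = A^T =
[[0, -1, -3],
 [2, 0, -1],
 [1, 3, 0]]

For real matrices with standard dot products, the defining identity <Ax, y> = <x, A^* y> gives (Ax)^T y = x^T (A^*) y, i.e. x^T A^T y = x^T (A^*) y. Since this holds for all x, y, we must have A^* = A^T. Therefore
A^* =
[[0, -1, -3],
 [2, 0, -1],
 [1, 3, 0]].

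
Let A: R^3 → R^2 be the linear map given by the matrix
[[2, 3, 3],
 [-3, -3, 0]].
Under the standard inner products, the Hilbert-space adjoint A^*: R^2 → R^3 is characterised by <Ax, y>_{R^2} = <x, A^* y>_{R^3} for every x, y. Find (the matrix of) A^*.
A^* = A^T =
[[2, -3],
 [3, -3],
 [3, 0]]

For real matrices with standard dot products, the defining identity <Ax, y> = <x, A^* y> gives (Ax)^T y = x^T (A^*) y, i.e. x^T A^T y = x^T (A^*) y. Since this holds for all x, y, we must have A^* = A^T. Therefore
A^* =
[[2, -3],
 [3, -3],
 [3, 0]].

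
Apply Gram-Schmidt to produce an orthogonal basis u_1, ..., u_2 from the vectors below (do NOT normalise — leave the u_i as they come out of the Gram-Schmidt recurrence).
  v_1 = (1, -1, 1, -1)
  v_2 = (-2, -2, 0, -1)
Orthogonal basis:
  u_1 = (1, -1, 1, -1)
  u_2 = (-9/4, -7/4, -1/4, -3/4)

Apply the Gram-Schmidt recurrence
  u_1 = v_1
  u_i = v_i − Σ_{j<i} ((v_i · u_j) / (u_j · u_j)) · u_j.

Step by step this gives:
  u_1 = (1, -1, 1, -1)
  u_2 = (-9/4, -7/4, -1/4, -3/4)

Orthogonality check:
  u_2 · u_1 = 0 (should be 0)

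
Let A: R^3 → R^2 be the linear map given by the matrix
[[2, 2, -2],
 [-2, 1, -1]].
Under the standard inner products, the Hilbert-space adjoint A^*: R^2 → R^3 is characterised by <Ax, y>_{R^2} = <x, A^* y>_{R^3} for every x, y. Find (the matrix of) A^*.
A^* = A^T =
[[2, -2],
 [2, 1],
 [-2, -1]]

For real matrices with standard dot products, the defining identity <Ax, y> = <x, A^* y> gives (Ax)^T y = x^T (A^*) y, i.e. x^T A^T y = x^T (A^*) y. Since this holds for all x, y, we must have A^* = A^T. Therefore
A^* =
[[2, -2],
 [2, 1],
 [-2, -1]].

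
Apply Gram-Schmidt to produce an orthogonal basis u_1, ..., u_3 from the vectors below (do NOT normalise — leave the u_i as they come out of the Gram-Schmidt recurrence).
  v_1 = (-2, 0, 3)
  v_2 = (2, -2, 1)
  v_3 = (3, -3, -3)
Orthogonal basis:
  u_1 = (-2, 0, 3)
  u_2 = (24/13, -2, 16/13)
  u_3 = (-27/29, -36/29, -18/29)

Apply the Gram-Schmidt recurrence
  u_1 = v_1
  u_i = v_i − Σ_{j<i} ((v_i · u_j) / (u_j · u_j)) · u_j.

Step by step this gives:
  u_1 = (-2, 0, 3)
  u_2 = (24/13, -2, 16/13)
  u_3 = (-27/29, -36/29, -18/29)

Orthogonality check:
  u_2 · u_1 = 0 (should be 0)
  u_3 · u_1 = 0 (should be 0)
  u_3 · u_2 = 0 (should be 0)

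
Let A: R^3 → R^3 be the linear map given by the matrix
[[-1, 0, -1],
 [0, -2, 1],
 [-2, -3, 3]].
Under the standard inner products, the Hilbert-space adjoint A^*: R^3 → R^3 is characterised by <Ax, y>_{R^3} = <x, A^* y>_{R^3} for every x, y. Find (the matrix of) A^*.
A^* = A^T =
[[-1, 0, -2],
 [0, -2, -3],
 [-1, 1, 3]]

For real matrices with standard dot products, the defining identity <Ax, y> = <x, A^* y> gives (Ax)^T y = x^T (A^*) y, i.e. x^T A^T y = x^T (A^*) y. Since this holds for all x, y, we must have A^* = A^T. Therefore
A^* =
[[-1, 0, -2],
 [0, -2, -3],
 [-1, 1, 3]].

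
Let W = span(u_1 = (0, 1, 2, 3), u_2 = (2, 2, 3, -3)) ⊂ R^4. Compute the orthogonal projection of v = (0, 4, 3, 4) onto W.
proj_W(v) = (184/363, 761/363, 130/33, 485/121)

Set up U = [u_1 | ... | u_2] ∈ R^(4×2). The projector onto W = col(U) is P = U (U^T U)^(-1) U^T.
Compute U^T U =
  [14, -1]
  [-1, 26],
and U^T v = (22, 5).
Solve U^T U · c = U^T v for the coefficients: c = (577/363, 92/363). The projection is proj_W(v) = U c.
Check: (v - proj_W(v)) · u_1 = 0  (should be 0).
Check: (v - proj_W(v)) · u_2 = 0  (should be 0).
Result: proj_W(v) = (184/363, 761/363, 130/33, 485/121).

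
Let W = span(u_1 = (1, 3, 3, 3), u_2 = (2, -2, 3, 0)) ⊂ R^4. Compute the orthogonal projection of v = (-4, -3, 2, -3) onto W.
proj_W(v) = (92/451, -1260/451, -300/451, -876/451)

Set up U = [u_1 | ... | u_2] ∈ R^(4×2). The projector onto W = col(U) is P = U (U^T U)^(-1) U^T.
Compute U^T U =
  [28, 5]
  [5, 17],
and U^T v = (-16, 4).
Solve U^T U · c = U^T v for the coefficients: c = (-292/451, 192/451). The projection is proj_W(v) = U c.
Check: (v - proj_W(v)) · u_1 = 0  (should be 0).
Check: (v - proj_W(v)) · u_2 = 0  (should be 0).
Result: proj_W(v) = (92/451, -1260/451, -300/451, -876/451).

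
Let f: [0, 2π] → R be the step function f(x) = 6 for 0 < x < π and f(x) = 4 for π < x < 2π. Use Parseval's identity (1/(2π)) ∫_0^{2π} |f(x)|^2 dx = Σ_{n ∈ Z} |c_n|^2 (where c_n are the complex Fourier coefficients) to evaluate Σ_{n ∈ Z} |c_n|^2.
Σ |c_n|^2 = 26

Parseval equates the L^2 energy of f (normalised by 1/(2π)) with the ℓ^2 sum of its Fourier coefficients: (1/(2π)) ∫_0^{2π} |f|^2 = Σ |c_n|^2.
Compute the left side: (1/(2π)) [∫_0^π 6^2 dx + ∫_π^{2π} 4^2 dx] = (1/(2π)) · (36π + 16π) = (36 + 16)/2 = 26.
So Σ_{n ∈ Z} |c_n|^2 = 26.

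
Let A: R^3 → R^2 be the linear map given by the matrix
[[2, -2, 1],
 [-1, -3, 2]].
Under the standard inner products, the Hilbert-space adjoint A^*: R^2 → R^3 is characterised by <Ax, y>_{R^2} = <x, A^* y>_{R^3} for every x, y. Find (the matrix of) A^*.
A^* = A^T =
[[2, -1],
 [-2, -3],
 [1, 2]]

For real matrices with standard dot products, the defining identity <Ax, y> = <x, A^* y> gives (Ax)^T y = x^T (A^*) y, i.e. x^T A^T y = x^T (A^*) y. Since this holds for all x, y, we must have A^* = A^T. Therefore
A^* =
[[2, -1],
 [-2, -3],
 [1, 2]].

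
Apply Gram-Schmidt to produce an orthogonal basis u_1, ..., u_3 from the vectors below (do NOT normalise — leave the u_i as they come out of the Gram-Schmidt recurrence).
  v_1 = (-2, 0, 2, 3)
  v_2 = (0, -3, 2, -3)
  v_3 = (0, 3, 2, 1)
Orthogonal basis:
  u_1 = (-2, 0, 2, 3)
  u_2 = (-10/17, -3, 44/17, -36/17)
  u_3 = (228/349, 744/349, 672/349, -296/349)

Apply the Gram-Schmidt recurrence
  u_1 = v_1
  u_i = v_i − Σ_{j<i} ((v_i · u_j) / (u_j · u_j)) · u_j.

Step by step this gives:
  u_1 = (-2, 0, 2, 3)
  u_2 = (-10/17, -3, 44/17, -36/17)
  u_3 = (228/349, 744/349, 672/349, -296/349)

Orthogonality check:
  u_2 · u_1 = 0 (should be 0)
  u_3 · u_1 = 0 (should be 0)
  u_3 · u_2 = 0 (should be 0)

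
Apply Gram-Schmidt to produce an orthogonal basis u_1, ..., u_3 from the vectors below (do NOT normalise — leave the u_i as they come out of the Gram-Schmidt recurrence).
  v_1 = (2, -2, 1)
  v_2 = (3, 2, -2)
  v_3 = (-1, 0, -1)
Orthogonal basis:
  u_1 = (2, -2, 1)
  u_2 = (3, 2, -2)
  u_3 = (-8/51, -28/51, -40/51)

Apply the Gram-Schmidt recurrence
  u_1 = v_1
  u_i = v_i − Σ_{j<i} ((v_i · u_j) / (u_j · u_j)) · u_j.

Step by step this gives:
  u_1 = (2, -2, 1)
  u_2 = (3, 2, -2)
  u_3 = (-8/51, -28/51, -40/51)

Orthogonality check:
  u_2 · u_1 = 0 (should be 0)
  u_3 · u_1 = 0 (should be 0)
  u_3 · u_2 = 0 (should be 0)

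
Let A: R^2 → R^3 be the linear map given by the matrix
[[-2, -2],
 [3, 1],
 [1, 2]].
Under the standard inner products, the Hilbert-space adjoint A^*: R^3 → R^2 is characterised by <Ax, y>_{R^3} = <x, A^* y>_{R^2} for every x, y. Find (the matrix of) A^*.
A^* = A^T =
[[-2, 3, 1],
 [-2, 1, 2]]

For real matrices with standard dot products, the defining identity <Ax, y> = <x, A^* y> gives (Ax)^T y = x^T (A^*) y, i.e. x^T A^T y = x^T (A^*) y. Since this holds for all x, y, we must have A^* = A^T. Therefore
A^* =
[[-2, 3, 1],
 [-2, 1, 2]].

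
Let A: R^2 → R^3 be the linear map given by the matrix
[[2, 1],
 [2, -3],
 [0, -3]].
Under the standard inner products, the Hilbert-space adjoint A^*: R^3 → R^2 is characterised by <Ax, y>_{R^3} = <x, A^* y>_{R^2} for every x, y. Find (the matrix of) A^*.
A^* = A^T =
[[2, 2, 0],
 [1, -3, -3]]

For real matrices with standard dot products, the defining identity <Ax, y> = <x, A^* y> gives (Ax)^T y = x^T (A^*) y, i.e. x^T A^T y = x^T (A^*) y. Since this holds for all x, y, we must have A^* = A^T. Therefore
A^* =
[[2, 2, 0],
 [1, -3, -3]].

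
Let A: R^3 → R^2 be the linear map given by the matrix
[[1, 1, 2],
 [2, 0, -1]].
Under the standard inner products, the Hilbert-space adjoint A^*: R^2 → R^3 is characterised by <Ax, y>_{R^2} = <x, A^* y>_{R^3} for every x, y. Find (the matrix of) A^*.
A^* = A^T =
[[1, 2],
 [1, 0],
 [2, -1]]

For real matrices with standard dot products, the defining identity <Ax, y> = <x, A^* y> gives (Ax)^T y = x^T (A^*) y, i.e. x^T A^T y = x^T (A^*) y. Since this holds for all x, y, we must have A^* = A^T. Therefore
A^* =
[[1, 2],
 [1, 0],
 [2, -1]].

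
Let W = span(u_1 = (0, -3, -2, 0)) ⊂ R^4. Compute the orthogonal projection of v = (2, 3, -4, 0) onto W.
proj_W(v) = (0, 3/13, 2/13, 0)

Set up U = [u_1 | ... | u_1] ∈ R^(4×1). The projector onto W = col(U) is P = U (U^T U)^(-1) U^T.
Compute U^T U =
  [13],
and U^T v = (-1).
Solve U^T U · c = U^T v for the coefficients: c = (-1/13). The projection is proj_W(v) = U c.
Check: (v - proj_W(v)) · u_1 = 0  (should be 0).
Result: proj_W(v) = (0, 3/13, 2/13, 0).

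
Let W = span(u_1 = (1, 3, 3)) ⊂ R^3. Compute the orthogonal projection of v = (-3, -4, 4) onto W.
proj_W(v) = (-3/19, -9/19, -9/19)

Set up U = [u_1 | ... | u_1] ∈ R^(3×1). The projector onto W = col(U) is P = U (U^T U)^(-1) U^T.
Compute U^T U =
  [19],
and U^T v = (-3).
Solve U^T U · c = U^T v for the coefficients: c = (-3/19). The projection is proj_W(v) = U c.
Check: (v - proj_W(v)) · u_1 = 0  (should be 0).
Result: proj_W(v) = (-3/19, -9/19, -9/19).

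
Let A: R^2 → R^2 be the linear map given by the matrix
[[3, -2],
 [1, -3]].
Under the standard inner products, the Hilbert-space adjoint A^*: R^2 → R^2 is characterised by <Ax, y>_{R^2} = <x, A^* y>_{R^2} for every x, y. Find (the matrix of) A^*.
A^* = A^T =
[[3, 1],
 [-2, -3]]

For real matrices with standard dot products, the defining identity <Ax, y> = <x, A^* y> gives (Ax)^T y = x^T (A^*) y, i.e. x^T A^T y = x^T (A^*) y. Since this holds for all x, y, we must have A^* = A^T. Therefore
A^* =
[[3, 1],
 [-2, -3]].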